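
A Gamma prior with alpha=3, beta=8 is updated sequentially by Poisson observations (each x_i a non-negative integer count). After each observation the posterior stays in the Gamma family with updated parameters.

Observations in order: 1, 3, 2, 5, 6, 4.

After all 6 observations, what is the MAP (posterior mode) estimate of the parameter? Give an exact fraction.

23/14

obs 1: x=1 → posterior Gamma(4, 9)
obs 2: x=3 → posterior Gamma(7, 10)
obs 3: x=2 → posterior Gamma(9, 11)
obs 4: x=5 → posterior Gamma(14, 12)
obs 5: x=6 → posterior Gamma(20, 13)
obs 6: x=4 → posterior Gamma(24, 14)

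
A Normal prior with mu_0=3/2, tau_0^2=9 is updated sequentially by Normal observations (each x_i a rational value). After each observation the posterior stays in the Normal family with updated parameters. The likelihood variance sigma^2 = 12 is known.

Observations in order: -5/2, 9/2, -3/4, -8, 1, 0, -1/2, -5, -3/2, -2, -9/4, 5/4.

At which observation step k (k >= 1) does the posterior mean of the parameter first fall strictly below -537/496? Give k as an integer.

k = 10

obs 1: x=-5/2 → posterior Normal(-3/14, 36/7)
obs 2: x=9/2 → posterior Normal(6/5, 18/5)
obs 3: x=-3/4 → posterior Normal(3/4, 36/13)
obs 4: x=-8 → posterior Normal(-57/64, 9/4)
obs 5: x=1 → posterior Normal(-45/76, 36/19)
obs 6: x=0 → posterior Normal(-45/88, 18/11)
obs 7: x=-1/2 → posterior Normal(-51/100, 36/25)
obs 8: x=-5 → posterior Normal(-111/112, 9/7)
obs 9: x=-3/2 → posterior Normal(-129/124, 36/31)
obs 10: x=-2 → posterior Normal(-9/8, 18/17)
obs 11: x=-9/4 → posterior Normal(-45/37, 36/37)
obs 12: x=5/4 → posterior Normal(-33/32, 9/10)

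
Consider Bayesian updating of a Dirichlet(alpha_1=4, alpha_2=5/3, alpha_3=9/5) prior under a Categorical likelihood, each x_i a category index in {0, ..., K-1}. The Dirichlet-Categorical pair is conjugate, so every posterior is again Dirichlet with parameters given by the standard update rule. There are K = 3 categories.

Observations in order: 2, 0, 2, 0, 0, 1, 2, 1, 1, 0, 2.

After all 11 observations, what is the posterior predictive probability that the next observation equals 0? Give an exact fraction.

120/277

obs 1: x=2 → posterior Dirichlet(4, 5/3, 14/5)
obs 2: x=0 → posterior Dirichlet(5, 5/3, 14/5)
obs 3: x=2 → posterior Dirichlet(5, 5/3, 19/5)
obs 4: x=0 → posterior Dirichlet(6, 5/3, 19/5)
obs 5: x=0 → posterior Dirichlet(7, 5/3, 19/5)
obs 6: x=1 → posterior Dirichlet(7, 8/3, 19/5)
obs 7: x=2 → posterior Dirichlet(7, 8/3, 24/5)
obs 8: x=1 → posterior Dirichlet(7, 11/3, 24/5)
obs 9: x=1 → posterior Dirichlet(7, 14/3, 24/5)
obs 10: x=0 → posterior Dirichlet(8, 14/3, 24/5)
obs 11: x=2 → posterior Dirichlet(8, 14/3, 29/5)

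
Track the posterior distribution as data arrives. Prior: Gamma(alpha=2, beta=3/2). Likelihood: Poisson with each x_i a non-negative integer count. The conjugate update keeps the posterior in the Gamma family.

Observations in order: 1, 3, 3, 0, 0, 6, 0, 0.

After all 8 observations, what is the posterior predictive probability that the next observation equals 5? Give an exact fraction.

627648515923143660873856/30913158827439060959688489

obs 1: x=1 → posterior Gamma(3, 5/2)
obs 2: x=3 → posterior Gamma(6, 7/2)
obs 3: x=3 → posterior Gamma(9, 9/2)
obs 4: x=0 → posterior Gamma(9, 11/2)
obs 5: x=0 → posterior Gamma(9, 13/2)
obs 6: x=6 → posterior Gamma(15, 15/2)
obs 7: x=0 → posterior Gamma(15, 17/2)
obs 8: x=0 → posterior Gamma(15, 19/2)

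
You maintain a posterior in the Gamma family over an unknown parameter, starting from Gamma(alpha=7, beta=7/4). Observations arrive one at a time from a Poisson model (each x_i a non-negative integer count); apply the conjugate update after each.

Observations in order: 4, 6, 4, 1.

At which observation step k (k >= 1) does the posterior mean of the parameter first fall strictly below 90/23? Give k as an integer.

obs 1: x=4 → posterior Gamma(11, 11/4)
obs 2: x=6 → posterior Gamma(17, 15/4)
obs 3: x=4 → posterior Gamma(21, 19/4)
obs 4: x=1 → posterior Gamma(22, 23/4)

k = 4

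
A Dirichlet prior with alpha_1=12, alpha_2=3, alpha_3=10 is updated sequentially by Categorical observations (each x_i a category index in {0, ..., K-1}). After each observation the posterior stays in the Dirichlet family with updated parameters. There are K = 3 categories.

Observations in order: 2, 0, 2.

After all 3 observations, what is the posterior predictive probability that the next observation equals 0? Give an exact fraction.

13/28

obs 1: x=2 → posterior Dirichlet(12, 3, 11)
obs 2: x=0 → posterior Dirichlet(13, 3, 11)
obs 3: x=2 → posterior Dirichlet(13, 3, 12)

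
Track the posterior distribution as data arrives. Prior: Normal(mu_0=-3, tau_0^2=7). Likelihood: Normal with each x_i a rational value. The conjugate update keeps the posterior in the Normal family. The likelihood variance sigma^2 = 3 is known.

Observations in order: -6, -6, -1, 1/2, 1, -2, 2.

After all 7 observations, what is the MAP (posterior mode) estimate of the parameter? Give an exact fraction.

-179/104

obs 1: x=-6 → posterior Normal(-51/10, 21/10)
obs 2: x=-6 → posterior Normal(-93/17, 21/17)
obs 3: x=-1 → posterior Normal(-25/6, 7/8)
obs 4: x=1/2 → posterior Normal(-193/62, 21/31)
obs 5: x=1 → posterior Normal(-179/76, 21/38)
obs 6: x=-2 → posterior Normal(-23/10, 7/15)
obs 7: x=2 → posterior Normal(-179/104, 21/52)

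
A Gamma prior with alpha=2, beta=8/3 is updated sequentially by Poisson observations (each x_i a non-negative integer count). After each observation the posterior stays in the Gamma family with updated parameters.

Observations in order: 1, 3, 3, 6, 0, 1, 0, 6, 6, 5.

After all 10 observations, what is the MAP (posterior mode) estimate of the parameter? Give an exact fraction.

obs 1: x=1 → posterior Gamma(3, 11/3)
obs 2: x=3 → posterior Gamma(6, 14/3)
obs 3: x=3 → posterior Gamma(9, 17/3)
obs 4: x=6 → posterior Gamma(15, 20/3)
obs 5: x=0 → posterior Gamma(15, 23/3)
obs 6: x=1 → posterior Gamma(16, 26/3)
obs 7: x=0 → posterior Gamma(16, 29/3)
obs 8: x=6 → posterior Gamma(22, 32/3)
obs 9: x=6 → posterior Gamma(28, 35/3)
obs 10: x=5 → posterior Gamma(33, 38/3)

48/19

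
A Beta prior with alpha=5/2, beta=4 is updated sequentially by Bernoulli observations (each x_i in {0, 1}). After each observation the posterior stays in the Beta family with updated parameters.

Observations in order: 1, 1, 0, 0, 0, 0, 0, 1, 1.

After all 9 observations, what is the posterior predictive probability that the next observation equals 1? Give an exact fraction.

obs 1: x=1 → posterior Beta(7/2, 4)
obs 2: x=1 → posterior Beta(9/2, 4)
obs 3: x=0 → posterior Beta(9/2, 5)
obs 4: x=0 → posterior Beta(9/2, 6)
obs 5: x=0 → posterior Beta(9/2, 7)
obs 6: x=0 → posterior Beta(9/2, 8)
obs 7: x=0 → posterior Beta(9/2, 9)
obs 8: x=1 → posterior Beta(11/2, 9)
obs 9: x=1 → posterior Beta(13/2, 9)

13/31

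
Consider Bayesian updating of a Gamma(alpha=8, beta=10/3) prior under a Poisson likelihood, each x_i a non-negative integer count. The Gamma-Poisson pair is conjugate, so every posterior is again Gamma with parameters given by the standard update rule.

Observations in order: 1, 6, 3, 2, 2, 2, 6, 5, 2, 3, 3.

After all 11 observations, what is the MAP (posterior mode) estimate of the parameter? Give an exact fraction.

126/43

obs 1: x=1 → posterior Gamma(9, 13/3)
obs 2: x=6 → posterior Gamma(15, 16/3)
obs 3: x=3 → posterior Gamma(18, 19/3)
obs 4: x=2 → posterior Gamma(20, 22/3)
obs 5: x=2 → posterior Gamma(22, 25/3)
obs 6: x=2 → posterior Gamma(24, 28/3)
obs 7: x=6 → posterior Gamma(30, 31/3)
obs 8: x=5 → posterior Gamma(35, 34/3)
obs 9: x=2 → posterior Gamma(37, 37/3)
obs 10: x=3 → posterior Gamma(40, 40/3)
obs 11: x=3 → posterior Gamma(43, 43/3)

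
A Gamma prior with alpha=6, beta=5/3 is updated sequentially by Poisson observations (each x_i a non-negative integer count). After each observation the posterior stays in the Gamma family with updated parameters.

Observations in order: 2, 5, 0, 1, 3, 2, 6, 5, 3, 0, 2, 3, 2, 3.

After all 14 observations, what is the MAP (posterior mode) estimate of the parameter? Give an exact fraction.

126/47

obs 1: x=2 → posterior Gamma(8, 8/3)
obs 2: x=5 → posterior Gamma(13, 11/3)
obs 3: x=0 → posterior Gamma(13, 14/3)
obs 4: x=1 → posterior Gamma(14, 17/3)
obs 5: x=3 → posterior Gamma(17, 20/3)
obs 6: x=2 → posterior Gamma(19, 23/3)
obs 7: x=6 → posterior Gamma(25, 26/3)
obs 8: x=5 → posterior Gamma(30, 29/3)
obs 9: x=3 → posterior Gamma(33, 32/3)
obs 10: x=0 → posterior Gamma(33, 35/3)
obs 11: x=2 → posterior Gamma(35, 38/3)
obs 12: x=3 → posterior Gamma(38, 41/3)
obs 13: x=2 → posterior Gamma(40, 44/3)
obs 14: x=3 → posterior Gamma(43, 47/3)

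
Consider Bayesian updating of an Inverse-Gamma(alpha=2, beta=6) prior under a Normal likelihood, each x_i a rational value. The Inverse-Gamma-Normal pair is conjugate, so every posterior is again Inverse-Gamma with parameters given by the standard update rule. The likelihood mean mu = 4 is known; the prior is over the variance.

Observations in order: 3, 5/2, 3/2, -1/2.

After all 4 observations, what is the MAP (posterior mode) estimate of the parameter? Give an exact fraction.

167/40

obs 1: x=3 → posterior Inverse-Gamma(5/2, 13/2)
obs 2: x=5/2 → posterior Inverse-Gamma(3, 61/8)
obs 3: x=3/2 → posterior Inverse-Gamma(7/2, 43/4)
obs 4: x=-1/2 → posterior Inverse-Gamma(4, 167/8)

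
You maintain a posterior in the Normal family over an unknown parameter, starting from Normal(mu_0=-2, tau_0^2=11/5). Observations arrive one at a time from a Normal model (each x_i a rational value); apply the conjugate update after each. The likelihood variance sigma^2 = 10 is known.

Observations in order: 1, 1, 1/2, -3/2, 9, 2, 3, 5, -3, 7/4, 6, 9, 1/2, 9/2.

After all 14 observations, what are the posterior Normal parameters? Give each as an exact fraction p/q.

obs 1: x=1 → posterior Normal(-89/61, 110/61)
obs 2: x=1 → posterior Normal(-13/12, 55/36)
obs 3: x=1/2 → posterior Normal(-145/166, 110/83)
obs 4: x=-3/2 → posterior Normal(-89/94, 55/47)
obs 5: x=9 → posterior Normal(2/21, 22/21)
obs 6: x=2 → posterior Normal(8/29, 55/58)
obs 7: x=3 → posterior Normal(65/127, 110/127)
obs 8: x=5 → posterior Normal(20/23, 55/69)
obs 9: x=-3 → posterior Normal(87/149, 110/149)
obs 10: x=7/4 → posterior Normal(85/128, 11/16)
obs 11: x=6 → posterior Normal(689/684, 110/171)
obs 12: x=9 → posterior Normal(155/104, 55/91)
obs 13: x=1/2 → posterior Normal(1107/772, 110/193)
obs 14: x=9/2 → posterior Normal(435/272, 55/102)

mu_0=435/272, tau_0^2=55/102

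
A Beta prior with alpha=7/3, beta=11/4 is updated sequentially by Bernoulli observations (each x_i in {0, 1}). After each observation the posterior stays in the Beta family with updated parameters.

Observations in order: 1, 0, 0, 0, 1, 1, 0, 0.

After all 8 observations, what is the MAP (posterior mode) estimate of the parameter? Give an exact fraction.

52/133

obs 1: x=1 → posterior Beta(10/3, 11/4)
obs 2: x=0 → posterior Beta(10/3, 15/4)
obs 3: x=0 → posterior Beta(10/3, 19/4)
obs 4: x=0 → posterior Beta(10/3, 23/4)
obs 5: x=1 → posterior Beta(13/3, 23/4)
obs 6: x=1 → posterior Beta(16/3, 23/4)
obs 7: x=0 → posterior Beta(16/3, 27/4)
obs 8: x=0 → posterior Beta(16/3, 31/4)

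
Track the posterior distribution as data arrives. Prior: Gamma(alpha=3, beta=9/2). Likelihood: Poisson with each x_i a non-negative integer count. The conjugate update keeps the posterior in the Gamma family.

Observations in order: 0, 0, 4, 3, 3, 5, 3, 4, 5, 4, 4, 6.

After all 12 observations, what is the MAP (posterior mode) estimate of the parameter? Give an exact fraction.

86/33

obs 1: x=0 → posterior Gamma(3, 11/2)
obs 2: x=0 → posterior Gamma(3, 13/2)
obs 3: x=4 → posterior Gamma(7, 15/2)
obs 4: x=3 → posterior Gamma(10, 17/2)
obs 5: x=3 → posterior Gamma(13, 19/2)
obs 6: x=5 → posterior Gamma(18, 21/2)
obs 7: x=3 → posterior Gamma(21, 23/2)
obs 8: x=4 → posterior Gamma(25, 25/2)
obs 9: x=5 → posterior Gamma(30, 27/2)
obs 10: x=4 → posterior Gamma(34, 29/2)
obs 11: x=4 → posterior Gamma(38, 31/2)
obs 12: x=6 → posterior Gamma(44, 33/2)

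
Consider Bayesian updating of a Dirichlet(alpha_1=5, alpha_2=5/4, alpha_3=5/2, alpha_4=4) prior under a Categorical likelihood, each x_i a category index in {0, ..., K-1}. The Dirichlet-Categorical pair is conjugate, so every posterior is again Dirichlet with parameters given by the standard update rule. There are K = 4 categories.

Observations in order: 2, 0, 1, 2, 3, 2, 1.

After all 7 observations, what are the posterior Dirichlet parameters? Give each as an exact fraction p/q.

obs 1: x=2 → posterior Dirichlet(5, 5/4, 7/2, 4)
obs 2: x=0 → posterior Dirichlet(6, 5/4, 7/2, 4)
obs 3: x=1 → posterior Dirichlet(6, 9/4, 7/2, 4)
obs 4: x=2 → posterior Dirichlet(6, 9/4, 9/2, 4)
obs 5: x=3 → posterior Dirichlet(6, 9/4, 9/2, 5)
obs 6: x=2 → posterior Dirichlet(6, 9/4, 11/2, 5)
obs 7: x=1 → posterior Dirichlet(6, 13/4, 11/2, 5)

alpha_1=6, alpha_2=13/4, alpha_3=11/2, alpha_4=5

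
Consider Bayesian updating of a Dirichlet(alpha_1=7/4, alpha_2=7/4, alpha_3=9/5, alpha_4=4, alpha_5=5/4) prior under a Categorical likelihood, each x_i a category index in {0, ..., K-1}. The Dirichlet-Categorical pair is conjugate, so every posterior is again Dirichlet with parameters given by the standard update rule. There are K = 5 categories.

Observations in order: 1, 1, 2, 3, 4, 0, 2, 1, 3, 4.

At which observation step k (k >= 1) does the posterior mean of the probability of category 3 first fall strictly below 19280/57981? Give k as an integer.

k = 2

obs 1: x=1 → posterior Dirichlet(7/4, 11/4, 9/5, 4, 5/4)
obs 2: x=1 → posterior Dirichlet(7/4, 15/4, 9/5, 4, 5/4)
obs 3: x=2 → posterior Dirichlet(7/4, 15/4, 14/5, 4, 5/4)
obs 4: x=3 → posterior Dirichlet(7/4, 15/4, 14/5, 5, 5/4)
obs 5: x=4 → posterior Dirichlet(7/4, 15/4, 14/5, 5, 9/4)
obs 6: x=0 → posterior Dirichlet(11/4, 15/4, 14/5, 5, 9/4)
obs 7: x=2 → posterior Dirichlet(11/4, 15/4, 19/5, 5, 9/4)
obs 8: x=1 → posterior Dirichlet(11/4, 19/4, 19/5, 5, 9/4)
obs 9: x=3 → posterior Dirichlet(11/4, 19/4, 19/5, 6, 9/4)
obs 10: x=4 → posterior Dirichlet(11/4, 19/4, 19/5, 6, 13/4)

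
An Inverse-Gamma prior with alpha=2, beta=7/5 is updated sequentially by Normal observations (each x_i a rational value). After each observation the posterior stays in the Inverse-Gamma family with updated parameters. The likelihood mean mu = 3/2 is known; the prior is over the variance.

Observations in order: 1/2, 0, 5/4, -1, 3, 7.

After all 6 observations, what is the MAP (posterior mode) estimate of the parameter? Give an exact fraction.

obs 1: x=1/2 → posterior Inverse-Gamma(5/2, 19/10)
obs 2: x=0 → posterior Inverse-Gamma(3, 121/40)
obs 3: x=5/4 → posterior Inverse-Gamma(7/2, 489/160)
obs 4: x=-1 → posterior Inverse-Gamma(4, 989/160)
obs 5: x=3 → posterior Inverse-Gamma(9/2, 1169/160)
obs 6: x=7 → posterior Inverse-Gamma(5, 3589/160)

3589/960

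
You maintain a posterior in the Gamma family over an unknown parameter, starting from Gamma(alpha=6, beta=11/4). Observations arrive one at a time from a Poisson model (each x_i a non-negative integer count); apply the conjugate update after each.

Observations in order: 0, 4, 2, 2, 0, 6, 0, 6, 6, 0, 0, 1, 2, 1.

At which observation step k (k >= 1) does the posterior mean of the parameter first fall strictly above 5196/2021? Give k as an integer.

obs 1: x=0 → posterior Gamma(6, 15/4)
obs 2: x=4 → posterior Gamma(10, 19/4)
obs 3: x=2 → posterior Gamma(12, 23/4)
obs 4: x=2 → posterior Gamma(14, 27/4)
obs 5: x=0 → posterior Gamma(14, 31/4)
obs 6: x=6 → posterior Gamma(20, 35/4)
obs 7: x=0 → posterior Gamma(20, 39/4)
obs 8: x=6 → posterior Gamma(26, 43/4)
obs 9: x=6 → posterior Gamma(32, 47/4)
obs 10: x=0 → posterior Gamma(32, 51/4)
obs 11: x=0 → posterior Gamma(32, 55/4)
obs 12: x=1 → posterior Gamma(33, 59/4)
obs 13: x=2 → posterior Gamma(35, 63/4)
obs 14: x=1 → posterior Gamma(36, 67/4)

k = 9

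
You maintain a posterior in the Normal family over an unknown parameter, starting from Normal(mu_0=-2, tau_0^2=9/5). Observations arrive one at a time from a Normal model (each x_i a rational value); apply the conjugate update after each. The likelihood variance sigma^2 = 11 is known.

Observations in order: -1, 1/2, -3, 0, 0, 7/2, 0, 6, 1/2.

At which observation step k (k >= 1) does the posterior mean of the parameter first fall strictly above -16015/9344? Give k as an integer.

obs 1: x=-1 → posterior Normal(-119/64, 99/64)
obs 2: x=1/2 → posterior Normal(-229/146, 99/73)
obs 3: x=-3 → posterior Normal(-283/164, 99/82)
obs 4: x=0 → posterior Normal(-283/182, 99/91)
obs 5: x=0 → posterior Normal(-283/200, 99/100)
obs 6: x=7/2 → posterior Normal(-110/109, 99/109)
obs 7: x=0 → posterior Normal(-55/59, 99/118)
obs 8: x=6 → posterior Normal(-56/127, 99/127)
obs 9: x=1/2 → posterior Normal(-103/272, 99/136)

k = 2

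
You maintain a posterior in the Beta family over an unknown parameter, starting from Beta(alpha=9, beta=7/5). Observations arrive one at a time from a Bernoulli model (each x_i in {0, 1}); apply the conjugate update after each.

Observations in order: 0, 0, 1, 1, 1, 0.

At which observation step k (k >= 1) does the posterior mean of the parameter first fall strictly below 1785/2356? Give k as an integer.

k = 2

obs 1: x=0 → posterior Beta(9, 12/5)
obs 2: x=0 → posterior Beta(9, 17/5)
obs 3: x=1 → posterior Beta(10, 17/5)
obs 4: x=1 → posterior Beta(11, 17/5)
obs 5: x=1 → posterior Beta(12, 17/5)
obs 6: x=0 → posterior Beta(12, 22/5)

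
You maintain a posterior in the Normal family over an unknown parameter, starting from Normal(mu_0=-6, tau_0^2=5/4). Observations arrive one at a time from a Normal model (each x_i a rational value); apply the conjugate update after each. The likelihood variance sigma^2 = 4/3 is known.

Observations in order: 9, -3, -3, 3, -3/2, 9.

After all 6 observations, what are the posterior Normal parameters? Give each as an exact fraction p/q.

mu_0=213/212, tau_0^2=10/53

obs 1: x=9 → posterior Normal(39/31, 20/31)
obs 2: x=-3 → posterior Normal(-3/23, 10/23)
obs 3: x=-3 → posterior Normal(-51/61, 20/61)
obs 4: x=3 → posterior Normal(-3/38, 5/19)
obs 5: x=-3/2 → posterior Normal(-57/182, 20/91)
obs 6: x=9 → posterior Normal(213/212, 10/53)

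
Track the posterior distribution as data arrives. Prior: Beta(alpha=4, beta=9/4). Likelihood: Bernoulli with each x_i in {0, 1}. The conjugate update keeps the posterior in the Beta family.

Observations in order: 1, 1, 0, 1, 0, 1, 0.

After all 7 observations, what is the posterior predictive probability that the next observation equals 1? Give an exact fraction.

obs 1: x=1 → posterior Beta(5, 9/4)
obs 2: x=1 → posterior Beta(6, 9/4)
obs 3: x=0 → posterior Beta(6, 13/4)
obs 4: x=1 → posterior Beta(7, 13/4)
obs 5: x=0 → posterior Beta(7, 17/4)
obs 6: x=1 → posterior Beta(8, 17/4)
obs 7: x=0 → posterior Beta(8, 21/4)

32/53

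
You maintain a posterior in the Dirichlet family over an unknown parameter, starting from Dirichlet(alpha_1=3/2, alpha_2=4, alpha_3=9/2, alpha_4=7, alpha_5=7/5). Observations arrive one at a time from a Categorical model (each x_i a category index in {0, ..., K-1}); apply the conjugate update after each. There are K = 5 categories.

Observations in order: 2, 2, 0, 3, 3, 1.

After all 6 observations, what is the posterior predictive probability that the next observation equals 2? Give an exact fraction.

obs 1: x=2 → posterior Dirichlet(3/2, 4, 11/2, 7, 7/5)
obs 2: x=2 → posterior Dirichlet(3/2, 4, 13/2, 7, 7/5)
obs 3: x=0 → posterior Dirichlet(5/2, 4, 13/2, 7, 7/5)
obs 4: x=3 → posterior Dirichlet(5/2, 4, 13/2, 8, 7/5)
obs 5: x=3 → posterior Dirichlet(5/2, 4, 13/2, 9, 7/5)
obs 6: x=1 → posterior Dirichlet(5/2, 5, 13/2, 9, 7/5)

65/244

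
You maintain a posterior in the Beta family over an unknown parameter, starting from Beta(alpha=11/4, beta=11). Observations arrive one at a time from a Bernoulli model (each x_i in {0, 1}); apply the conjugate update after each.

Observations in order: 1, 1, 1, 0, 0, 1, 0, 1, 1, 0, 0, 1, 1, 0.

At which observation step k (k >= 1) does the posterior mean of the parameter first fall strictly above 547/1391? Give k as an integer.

obs 1: x=1 → posterior Beta(15/4, 11)
obs 2: x=1 → posterior Beta(19/4, 11)
obs 3: x=1 → posterior Beta(23/4, 11)
obs 4: x=0 → posterior Beta(23/4, 12)
obs 5: x=0 → posterior Beta(23/4, 13)
obs 6: x=1 → posterior Beta(27/4, 13)
obs 7: x=0 → posterior Beta(27/4, 14)
obs 8: x=1 → posterior Beta(31/4, 14)
obs 9: x=1 → posterior Beta(35/4, 14)
obs 10: x=0 → posterior Beta(35/4, 15)
obs 11: x=0 → posterior Beta(35/4, 16)
obs 12: x=1 → posterior Beta(39/4, 16)
obs 13: x=1 → posterior Beta(43/4, 16)
obs 14: x=0 → posterior Beta(43/4, 17)

k = 13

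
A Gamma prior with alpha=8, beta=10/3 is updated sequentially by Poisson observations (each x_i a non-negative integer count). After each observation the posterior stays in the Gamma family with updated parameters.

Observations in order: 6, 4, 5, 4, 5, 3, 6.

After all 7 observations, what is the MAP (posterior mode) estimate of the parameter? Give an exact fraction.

obs 1: x=6 → posterior Gamma(14, 13/3)
obs 2: x=4 → posterior Gamma(18, 16/3)
obs 3: x=5 → posterior Gamma(23, 19/3)
obs 4: x=4 → posterior Gamma(27, 22/3)
obs 5: x=5 → posterior Gamma(32, 25/3)
obs 6: x=3 → posterior Gamma(35, 28/3)
obs 7: x=6 → posterior Gamma(41, 31/3)

120/31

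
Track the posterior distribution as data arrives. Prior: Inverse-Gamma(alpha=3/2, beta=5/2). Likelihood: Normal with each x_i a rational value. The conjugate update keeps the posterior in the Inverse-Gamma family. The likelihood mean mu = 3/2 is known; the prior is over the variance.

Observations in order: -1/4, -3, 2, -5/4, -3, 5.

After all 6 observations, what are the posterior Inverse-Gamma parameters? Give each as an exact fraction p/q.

alpha=9/2, beta=549/16

obs 1: x=-1/4 → posterior Inverse-Gamma(2, 129/32)
obs 2: x=-3 → posterior Inverse-Gamma(5/2, 453/32)
obs 3: x=2 → posterior Inverse-Gamma(3, 457/32)
obs 4: x=-5/4 → posterior Inverse-Gamma(7/2, 289/16)
obs 5: x=-3 → posterior Inverse-Gamma(4, 451/16)
obs 6: x=5 → posterior Inverse-Gamma(9/2, 549/16)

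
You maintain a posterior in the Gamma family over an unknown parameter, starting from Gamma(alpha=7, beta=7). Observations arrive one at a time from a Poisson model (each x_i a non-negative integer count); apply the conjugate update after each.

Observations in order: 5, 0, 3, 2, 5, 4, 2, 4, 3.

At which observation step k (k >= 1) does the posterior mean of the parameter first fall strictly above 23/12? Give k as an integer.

obs 1: x=5 → posterior Gamma(12, 8)
obs 2: x=0 → posterior Gamma(12, 9)
obs 3: x=3 → posterior Gamma(15, 10)
obs 4: x=2 → posterior Gamma(17, 11)
obs 5: x=5 → posterior Gamma(22, 12)
obs 6: x=4 → posterior Gamma(26, 13)
obs 7: x=2 → posterior Gamma(28, 14)
obs 8: x=4 → posterior Gamma(32, 15)
obs 9: x=3 → posterior Gamma(35, 16)

k = 6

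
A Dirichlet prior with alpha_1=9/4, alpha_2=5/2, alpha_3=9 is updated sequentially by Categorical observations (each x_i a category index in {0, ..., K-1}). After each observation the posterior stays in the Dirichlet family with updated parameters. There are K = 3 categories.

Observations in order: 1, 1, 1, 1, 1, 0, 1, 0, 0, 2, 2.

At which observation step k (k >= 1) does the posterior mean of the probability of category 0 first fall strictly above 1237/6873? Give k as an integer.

obs 1: x=1 → posterior Dirichlet(9/4, 7/2, 9)
obs 2: x=1 → posterior Dirichlet(9/4, 9/2, 9)
obs 3: x=1 → posterior Dirichlet(9/4, 11/2, 9)
obs 4: x=1 → posterior Dirichlet(9/4, 13/2, 9)
obs 5: x=1 → posterior Dirichlet(9/4, 15/2, 9)
obs 6: x=0 → posterior Dirichlet(13/4, 15/2, 9)
obs 7: x=1 → posterior Dirichlet(13/4, 17/2, 9)
obs 8: x=0 → posterior Dirichlet(17/4, 17/2, 9)
obs 9: x=0 → posterior Dirichlet(21/4, 17/2, 9)
obs 10: x=2 → posterior Dirichlet(21/4, 17/2, 10)
obs 11: x=2 → posterior Dirichlet(21/4, 17/2, 11)

k = 8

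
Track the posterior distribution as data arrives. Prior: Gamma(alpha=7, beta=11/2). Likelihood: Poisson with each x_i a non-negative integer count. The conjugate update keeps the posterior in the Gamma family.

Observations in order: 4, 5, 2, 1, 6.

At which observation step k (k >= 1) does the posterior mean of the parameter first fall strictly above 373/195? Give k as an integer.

obs 1: x=4 → posterior Gamma(11, 13/2)
obs 2: x=5 → posterior Gamma(16, 15/2)
obs 3: x=2 → posterior Gamma(18, 17/2)
obs 4: x=1 → posterior Gamma(19, 19/2)
obs 5: x=6 → posterior Gamma(25, 21/2)

k = 2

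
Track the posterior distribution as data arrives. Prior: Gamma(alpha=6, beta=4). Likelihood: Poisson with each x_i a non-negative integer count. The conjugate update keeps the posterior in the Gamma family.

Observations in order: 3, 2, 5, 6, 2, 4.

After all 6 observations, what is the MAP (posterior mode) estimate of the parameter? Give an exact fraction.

obs 1: x=3 → posterior Gamma(9, 5)
obs 2: x=2 → posterior Gamma(11, 6)
obs 3: x=5 → posterior Gamma(16, 7)
obs 4: x=6 → posterior Gamma(22, 8)
obs 5: x=2 → posterior Gamma(24, 9)
obs 6: x=4 → posterior Gamma(28, 10)

27/10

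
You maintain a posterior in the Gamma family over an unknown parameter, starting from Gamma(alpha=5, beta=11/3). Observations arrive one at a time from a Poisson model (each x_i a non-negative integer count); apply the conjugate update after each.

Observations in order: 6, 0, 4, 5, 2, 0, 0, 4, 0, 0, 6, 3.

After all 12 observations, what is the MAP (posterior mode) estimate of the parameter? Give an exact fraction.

102/47

obs 1: x=6 → posterior Gamma(11, 14/3)
obs 2: x=0 → posterior Gamma(11, 17/3)
obs 3: x=4 → posterior Gamma(15, 20/3)
obs 4: x=5 → posterior Gamma(20, 23/3)
obs 5: x=2 → posterior Gamma(22, 26/3)
obs 6: x=0 → posterior Gamma(22, 29/3)
obs 7: x=0 → posterior Gamma(22, 32/3)
obs 8: x=4 → posterior Gamma(26, 35/3)
obs 9: x=0 → posterior Gamma(26, 38/3)
obs 10: x=0 → posterior Gamma(26, 41/3)
obs 11: x=6 → posterior Gamma(32, 44/3)
obs 12: x=3 → posterior Gamma(35, 47/3)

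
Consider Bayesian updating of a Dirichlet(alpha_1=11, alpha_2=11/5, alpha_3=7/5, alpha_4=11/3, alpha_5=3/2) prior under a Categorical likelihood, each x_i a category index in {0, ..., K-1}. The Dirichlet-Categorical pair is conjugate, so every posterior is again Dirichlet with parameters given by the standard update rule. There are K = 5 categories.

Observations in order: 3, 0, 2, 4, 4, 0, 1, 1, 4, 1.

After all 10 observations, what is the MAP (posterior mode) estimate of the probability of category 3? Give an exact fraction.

110/743

obs 1: x=3 → posterior Dirichlet(11, 11/5, 7/5, 14/3, 3/2)
obs 2: x=0 → posterior Dirichlet(12, 11/5, 7/5, 14/3, 3/2)
obs 3: x=2 → posterior Dirichlet(12, 11/5, 12/5, 14/3, 3/2)
obs 4: x=4 → posterior Dirichlet(12, 11/5, 12/5, 14/3, 5/2)
obs 5: x=4 → posterior Dirichlet(12, 11/5, 12/5, 14/3, 7/2)
obs 6: x=0 → posterior Dirichlet(13, 11/5, 12/5, 14/3, 7/2)
obs 7: x=1 → posterior Dirichlet(13, 16/5, 12/5, 14/3, 7/2)
obs 8: x=1 → posterior Dirichlet(13, 21/5, 12/5, 14/3, 7/2)
obs 9: x=4 → posterior Dirichlet(13, 21/5, 12/5, 14/3, 9/2)
obs 10: x=1 → posterior Dirichlet(13, 26/5, 12/5, 14/3, 9/2)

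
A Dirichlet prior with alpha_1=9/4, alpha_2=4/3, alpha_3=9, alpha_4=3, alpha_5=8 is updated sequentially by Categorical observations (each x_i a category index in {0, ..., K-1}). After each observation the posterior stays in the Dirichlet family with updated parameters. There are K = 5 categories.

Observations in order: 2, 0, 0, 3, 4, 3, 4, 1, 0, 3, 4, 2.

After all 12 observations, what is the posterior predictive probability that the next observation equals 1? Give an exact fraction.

4/61

obs 1: x=2 → posterior Dirichlet(9/4, 4/3, 10, 3, 8)
obs 2: x=0 → posterior Dirichlet(13/4, 4/3, 10, 3, 8)
obs 3: x=0 → posterior Dirichlet(17/4, 4/3, 10, 3, 8)
obs 4: x=3 → posterior Dirichlet(17/4, 4/3, 10, 4, 8)
obs 5: x=4 → posterior Dirichlet(17/4, 4/3, 10, 4, 9)
obs 6: x=3 → posterior Dirichlet(17/4, 4/3, 10, 5, 9)
obs 7: x=4 → posterior Dirichlet(17/4, 4/3, 10, 5, 10)
obs 8: x=1 → posterior Dirichlet(17/4, 7/3, 10, 5, 10)
obs 9: x=0 → posterior Dirichlet(21/4, 7/3, 10, 5, 10)
obs 10: x=3 → posterior Dirichlet(21/4, 7/3, 10, 6, 10)
obs 11: x=4 → posterior Dirichlet(21/4, 7/3, 10, 6, 11)
obs 12: x=2 → posterior Dirichlet(21/4, 7/3, 11, 6, 11)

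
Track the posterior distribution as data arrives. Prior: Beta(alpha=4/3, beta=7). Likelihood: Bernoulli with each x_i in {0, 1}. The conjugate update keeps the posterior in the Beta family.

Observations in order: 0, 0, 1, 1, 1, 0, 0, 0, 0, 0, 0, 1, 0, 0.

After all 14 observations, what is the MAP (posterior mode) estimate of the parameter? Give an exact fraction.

13/61

obs 1: x=0 → posterior Beta(4/3, 8)
obs 2: x=0 → posterior Beta(4/3, 9)
obs 3: x=1 → posterior Beta(7/3, 9)
obs 4: x=1 → posterior Beta(10/3, 9)
obs 5: x=1 → posterior Beta(13/3, 9)
obs 6: x=0 → posterior Beta(13/3, 10)
obs 7: x=0 → posterior Beta(13/3, 11)
obs 8: x=0 → posterior Beta(13/3, 12)
obs 9: x=0 → posterior Beta(13/3, 13)
obs 10: x=0 → posterior Beta(13/3, 14)
obs 11: x=0 → posterior Beta(13/3, 15)
obs 12: x=1 → posterior Beta(16/3, 15)
obs 13: x=0 → posterior Beta(16/3, 16)
obs 14: x=0 → posterior Beta(16/3, 17)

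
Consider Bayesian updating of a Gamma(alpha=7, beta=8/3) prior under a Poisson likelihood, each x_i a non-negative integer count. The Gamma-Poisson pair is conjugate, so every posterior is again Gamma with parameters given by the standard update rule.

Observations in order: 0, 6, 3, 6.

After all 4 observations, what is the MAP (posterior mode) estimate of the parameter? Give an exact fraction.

obs 1: x=0 → posterior Gamma(7, 11/3)
obs 2: x=6 → posterior Gamma(13, 14/3)
obs 3: x=3 → posterior Gamma(16, 17/3)
obs 4: x=6 → posterior Gamma(22, 20/3)

63/20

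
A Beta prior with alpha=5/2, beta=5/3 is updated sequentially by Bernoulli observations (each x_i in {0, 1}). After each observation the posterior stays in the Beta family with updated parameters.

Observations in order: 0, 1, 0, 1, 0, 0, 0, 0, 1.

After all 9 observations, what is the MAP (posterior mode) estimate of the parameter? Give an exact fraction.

27/67

obs 1: x=0 → posterior Beta(5/2, 8/3)
obs 2: x=1 → posterior Beta(7/2, 8/3)
obs 3: x=0 → posterior Beta(7/2, 11/3)
obs 4: x=1 → posterior Beta(9/2, 11/3)
obs 5: x=0 → posterior Beta(9/2, 14/3)
obs 6: x=0 → posterior Beta(9/2, 17/3)
obs 7: x=0 → posterior Beta(9/2, 20/3)
obs 8: x=0 → posterior Beta(9/2, 23/3)
obs 9: x=1 → posterior Beta(11/2, 23/3)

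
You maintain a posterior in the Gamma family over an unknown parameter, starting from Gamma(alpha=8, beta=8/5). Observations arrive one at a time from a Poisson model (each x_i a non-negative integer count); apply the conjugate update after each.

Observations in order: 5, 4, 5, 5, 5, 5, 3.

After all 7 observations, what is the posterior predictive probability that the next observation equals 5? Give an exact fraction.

obs 1: x=5 → posterior Gamma(13, 13/5)
obs 2: x=4 → posterior Gamma(17, 18/5)
obs 3: x=5 → posterior Gamma(22, 23/5)
obs 4: x=5 → posterior Gamma(27, 28/5)
obs 5: x=5 → posterior Gamma(32, 33/5)
obs 6: x=5 → posterior Gamma(37, 38/5)
obs 7: x=3 → posterior Gamma(40, 43/5)

92540380813471056247188070458321365474206587066761043631467196875386721875/565933881139073485395120154768847303881282049535002783905320616641372880896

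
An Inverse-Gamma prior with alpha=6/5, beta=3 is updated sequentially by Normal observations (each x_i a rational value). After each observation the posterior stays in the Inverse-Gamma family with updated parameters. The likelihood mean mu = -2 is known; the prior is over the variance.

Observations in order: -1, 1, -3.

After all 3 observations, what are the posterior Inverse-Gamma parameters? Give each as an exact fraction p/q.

obs 1: x=-1 → posterior Inverse-Gamma(17/10, 7/2)
obs 2: x=1 → posterior Inverse-Gamma(11/5, 8)
obs 3: x=-3 → posterior Inverse-Gamma(27/10, 17/2)

alpha=27/10, beta=17/2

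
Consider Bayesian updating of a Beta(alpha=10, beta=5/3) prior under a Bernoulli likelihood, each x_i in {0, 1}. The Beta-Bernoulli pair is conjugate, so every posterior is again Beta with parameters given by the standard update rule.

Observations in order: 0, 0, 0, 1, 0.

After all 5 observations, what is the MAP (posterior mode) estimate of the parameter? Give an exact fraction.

obs 1: x=0 → posterior Beta(10, 8/3)
obs 2: x=0 → posterior Beta(10, 11/3)
obs 3: x=0 → posterior Beta(10, 14/3)
obs 4: x=1 → posterior Beta(11, 14/3)
obs 5: x=0 → posterior Beta(11, 17/3)

15/22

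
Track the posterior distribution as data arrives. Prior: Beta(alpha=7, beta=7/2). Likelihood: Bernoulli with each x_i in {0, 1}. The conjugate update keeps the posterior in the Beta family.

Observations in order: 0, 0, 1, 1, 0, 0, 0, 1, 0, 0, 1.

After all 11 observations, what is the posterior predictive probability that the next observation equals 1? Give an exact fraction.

22/43

obs 1: x=0 → posterior Beta(7, 9/2)
obs 2: x=0 → posterior Beta(7, 11/2)
obs 3: x=1 → posterior Beta(8, 11/2)
obs 4: x=1 → posterior Beta(9, 11/2)
obs 5: x=0 → posterior Beta(9, 13/2)
obs 6: x=0 → posterior Beta(9, 15/2)
obs 7: x=0 → posterior Beta(9, 17/2)
obs 8: x=1 → posterior Beta(10, 17/2)
obs 9: x=0 → posterior Beta(10, 19/2)
obs 10: x=0 → posterior Beta(10, 21/2)
obs 11: x=1 → posterior Beta(11, 21/2)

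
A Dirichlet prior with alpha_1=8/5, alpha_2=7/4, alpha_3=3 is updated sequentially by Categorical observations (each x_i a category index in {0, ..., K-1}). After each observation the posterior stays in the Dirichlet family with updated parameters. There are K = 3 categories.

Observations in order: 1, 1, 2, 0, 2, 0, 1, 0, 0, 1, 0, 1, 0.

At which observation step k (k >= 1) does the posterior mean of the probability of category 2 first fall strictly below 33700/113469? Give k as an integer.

k = 11

obs 1: x=1 → posterior Dirichlet(8/5, 11/4, 3)
obs 2: x=1 → posterior Dirichlet(8/5, 15/4, 3)
obs 3: x=2 → posterior Dirichlet(8/5, 15/4, 4)
obs 4: x=0 → posterior Dirichlet(13/5, 15/4, 4)
obs 5: x=2 → posterior Dirichlet(13/5, 15/4, 5)
obs 6: x=0 → posterior Dirichlet(18/5, 15/4, 5)
obs 7: x=1 → posterior Dirichlet(18/5, 19/4, 5)
obs 8: x=0 → posterior Dirichlet(23/5, 19/4, 5)
obs 9: x=0 → posterior Dirichlet(28/5, 19/4, 5)
obs 10: x=1 → posterior Dirichlet(28/5, 23/4, 5)
obs 11: x=0 → posterior Dirichlet(33/5, 23/4, 5)
obs 12: x=1 → posterior Dirichlet(33/5, 27/4, 5)
obs 13: x=0 → posterior Dirichlet(38/5, 27/4, 5)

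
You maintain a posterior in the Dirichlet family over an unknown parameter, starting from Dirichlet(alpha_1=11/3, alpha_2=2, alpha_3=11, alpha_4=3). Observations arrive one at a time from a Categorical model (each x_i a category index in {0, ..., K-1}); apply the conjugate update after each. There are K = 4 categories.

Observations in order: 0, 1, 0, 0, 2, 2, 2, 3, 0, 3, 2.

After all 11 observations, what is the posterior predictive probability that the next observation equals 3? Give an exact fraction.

15/92

obs 1: x=0 → posterior Dirichlet(14/3, 2, 11, 3)
obs 2: x=1 → posterior Dirichlet(14/3, 3, 11, 3)
obs 3: x=0 → posterior Dirichlet(17/3, 3, 11, 3)
obs 4: x=0 → posterior Dirichlet(20/3, 3, 11, 3)
obs 5: x=2 → posterior Dirichlet(20/3, 3, 12, 3)
obs 6: x=2 → posterior Dirichlet(20/3, 3, 13, 3)
obs 7: x=2 → posterior Dirichlet(20/3, 3, 14, 3)
obs 8: x=3 → posterior Dirichlet(20/3, 3, 14, 4)
obs 9: x=0 → posterior Dirichlet(23/3, 3, 14, 4)
obs 10: x=3 → posterior Dirichlet(23/3, 3, 14, 5)
obs 11: x=2 → posterior Dirichlet(23/3, 3, 15, 5)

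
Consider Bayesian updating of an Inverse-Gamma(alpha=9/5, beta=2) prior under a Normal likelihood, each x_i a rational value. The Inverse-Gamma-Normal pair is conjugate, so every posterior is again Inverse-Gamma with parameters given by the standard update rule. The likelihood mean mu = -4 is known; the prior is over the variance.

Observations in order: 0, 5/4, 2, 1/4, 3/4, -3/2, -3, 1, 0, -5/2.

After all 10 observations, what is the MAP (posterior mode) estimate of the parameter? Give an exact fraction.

1075/96

obs 1: x=0 → posterior Inverse-Gamma(23/10, 10)
obs 2: x=5/4 → posterior Inverse-Gamma(14/5, 761/32)
obs 3: x=2 → posterior Inverse-Gamma(33/10, 1337/32)
obs 4: x=1/4 → posterior Inverse-Gamma(19/5, 813/16)
obs 5: x=3/4 → posterior Inverse-Gamma(43/10, 1987/32)
obs 6: x=-3/2 → posterior Inverse-Gamma(24/5, 2087/32)
obs 7: x=-3 → posterior Inverse-Gamma(53/10, 2103/32)
obs 8: x=1 → posterior Inverse-Gamma(29/5, 2503/32)
obs 9: x=0 → posterior Inverse-Gamma(63/10, 2759/32)
obs 10: x=-5/2 → posterior Inverse-Gamma(34/5, 2795/32)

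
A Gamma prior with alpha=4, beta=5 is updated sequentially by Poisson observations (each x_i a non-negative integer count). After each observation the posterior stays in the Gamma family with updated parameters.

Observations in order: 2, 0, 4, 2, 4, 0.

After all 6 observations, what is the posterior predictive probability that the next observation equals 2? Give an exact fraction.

781145407680726737/3327916660110655488

obs 1: x=2 → posterior Gamma(6, 6)
obs 2: x=0 → posterior Gamma(6, 7)
obs 3: x=4 → posterior Gamma(10, 8)
obs 4: x=2 → posterior Gamma(12, 9)
obs 5: x=4 → posterior Gamma(16, 10)
obs 6: x=0 → posterior Gamma(16, 11)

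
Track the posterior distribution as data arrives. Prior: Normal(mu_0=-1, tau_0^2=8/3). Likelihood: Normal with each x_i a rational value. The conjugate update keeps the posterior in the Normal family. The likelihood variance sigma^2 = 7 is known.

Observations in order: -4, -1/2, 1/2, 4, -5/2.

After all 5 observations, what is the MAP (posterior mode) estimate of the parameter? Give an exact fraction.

obs 1: x=-4 → posterior Normal(-53/29, 56/29)
obs 2: x=-1/2 → posterior Normal(-57/37, 56/37)
obs 3: x=1/2 → posterior Normal(-53/45, 56/45)
obs 4: x=4 → posterior Normal(-21/53, 56/53)
obs 5: x=-5/2 → posterior Normal(-41/61, 56/61)

-41/61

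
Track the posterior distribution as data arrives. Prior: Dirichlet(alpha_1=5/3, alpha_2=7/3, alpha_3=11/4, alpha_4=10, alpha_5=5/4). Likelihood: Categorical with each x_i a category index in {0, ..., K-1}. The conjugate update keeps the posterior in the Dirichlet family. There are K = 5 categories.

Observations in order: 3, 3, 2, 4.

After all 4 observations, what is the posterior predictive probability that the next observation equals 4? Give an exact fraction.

9/88

obs 1: x=3 → posterior Dirichlet(5/3, 7/3, 11/4, 11, 5/4)
obs 2: x=3 → posterior Dirichlet(5/3, 7/3, 11/4, 12, 5/4)
obs 3: x=2 → posterior Dirichlet(5/3, 7/3, 15/4, 12, 5/4)
obs 4: x=4 → posterior Dirichlet(5/3, 7/3, 15/4, 12, 9/4)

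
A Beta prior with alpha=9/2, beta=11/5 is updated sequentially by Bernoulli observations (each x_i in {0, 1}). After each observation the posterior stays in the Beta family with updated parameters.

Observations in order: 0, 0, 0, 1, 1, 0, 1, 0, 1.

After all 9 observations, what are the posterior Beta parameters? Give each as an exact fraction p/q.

obs 1: x=0 → posterior Beta(9/2, 16/5)
obs 2: x=0 → posterior Beta(9/2, 21/5)
obs 3: x=0 → posterior Beta(9/2, 26/5)
obs 4: x=1 → posterior Beta(11/2, 26/5)
obs 5: x=1 → posterior Beta(13/2, 26/5)
obs 6: x=0 → posterior Beta(13/2, 31/5)
obs 7: x=1 → posterior Beta(15/2, 31/5)
obs 8: x=0 → posterior Beta(15/2, 36/5)
obs 9: x=1 → posterior Beta(17/2, 36/5)

alpha=17/2, beta=36/5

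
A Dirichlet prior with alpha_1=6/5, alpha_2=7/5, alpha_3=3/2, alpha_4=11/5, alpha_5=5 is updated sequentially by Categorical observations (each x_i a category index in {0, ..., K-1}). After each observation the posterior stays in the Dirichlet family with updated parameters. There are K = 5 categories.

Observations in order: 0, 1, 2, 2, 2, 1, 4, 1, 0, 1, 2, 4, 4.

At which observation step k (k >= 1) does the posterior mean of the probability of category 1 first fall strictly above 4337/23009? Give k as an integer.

k = 6

obs 1: x=0 → posterior Dirichlet(11/5, 7/5, 3/2, 11/5, 5)
obs 2: x=1 → posterior Dirichlet(11/5, 12/5, 3/2, 11/5, 5)
obs 3: x=2 → posterior Dirichlet(11/5, 12/5, 5/2, 11/5, 5)
obs 4: x=2 → posterior Dirichlet(11/5, 12/5, 7/2, 11/5, 5)
obs 5: x=2 → posterior Dirichlet(11/5, 12/5, 9/2, 11/5, 5)
obs 6: x=1 → posterior Dirichlet(11/5, 17/5, 9/2, 11/5, 5)
obs 7: x=4 → posterior Dirichlet(11/5, 17/5, 9/2, 11/5, 6)
obs 8: x=1 → posterior Dirichlet(11/5, 22/5, 9/2, 11/5, 6)
obs 9: x=0 → posterior Dirichlet(16/5, 22/5, 9/2, 11/5, 6)
obs 10: x=1 → posterior Dirichlet(16/5, 27/5, 9/2, 11/5, 6)
obs 11: x=2 → posterior Dirichlet(16/5, 27/5, 11/2, 11/5, 6)
obs 12: x=4 → posterior Dirichlet(16/5, 27/5, 11/2, 11/5, 7)
obs 13: x=4 → posterior Dirichlet(16/5, 27/5, 11/2, 11/5, 8)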